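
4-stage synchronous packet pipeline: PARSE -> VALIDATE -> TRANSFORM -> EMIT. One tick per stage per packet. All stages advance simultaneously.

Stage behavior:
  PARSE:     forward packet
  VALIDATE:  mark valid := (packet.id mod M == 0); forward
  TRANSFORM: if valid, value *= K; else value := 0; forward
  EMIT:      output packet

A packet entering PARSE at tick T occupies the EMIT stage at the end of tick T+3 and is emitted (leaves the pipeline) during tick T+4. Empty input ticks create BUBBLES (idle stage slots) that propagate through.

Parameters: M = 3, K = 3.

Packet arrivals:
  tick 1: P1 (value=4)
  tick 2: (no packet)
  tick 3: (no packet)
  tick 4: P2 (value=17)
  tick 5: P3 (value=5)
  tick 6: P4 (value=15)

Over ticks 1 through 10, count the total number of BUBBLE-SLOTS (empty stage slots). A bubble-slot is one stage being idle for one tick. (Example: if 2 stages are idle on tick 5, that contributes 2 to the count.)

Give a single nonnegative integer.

Answer: 24

Derivation:
Tick 1: [PARSE:P1(v=4,ok=F), VALIDATE:-, TRANSFORM:-, EMIT:-] out:-; bubbles=3
Tick 2: [PARSE:-, VALIDATE:P1(v=4,ok=F), TRANSFORM:-, EMIT:-] out:-; bubbles=3
Tick 3: [PARSE:-, VALIDATE:-, TRANSFORM:P1(v=0,ok=F), EMIT:-] out:-; bubbles=3
Tick 4: [PARSE:P2(v=17,ok=F), VALIDATE:-, TRANSFORM:-, EMIT:P1(v=0,ok=F)] out:-; bubbles=2
Tick 5: [PARSE:P3(v=5,ok=F), VALIDATE:P2(v=17,ok=F), TRANSFORM:-, EMIT:-] out:P1(v=0); bubbles=2
Tick 6: [PARSE:P4(v=15,ok=F), VALIDATE:P3(v=5,ok=T), TRANSFORM:P2(v=0,ok=F), EMIT:-] out:-; bubbles=1
Tick 7: [PARSE:-, VALIDATE:P4(v=15,ok=F), TRANSFORM:P3(v=15,ok=T), EMIT:P2(v=0,ok=F)] out:-; bubbles=1
Tick 8: [PARSE:-, VALIDATE:-, TRANSFORM:P4(v=0,ok=F), EMIT:P3(v=15,ok=T)] out:P2(v=0); bubbles=2
Tick 9: [PARSE:-, VALIDATE:-, TRANSFORM:-, EMIT:P4(v=0,ok=F)] out:P3(v=15); bubbles=3
Tick 10: [PARSE:-, VALIDATE:-, TRANSFORM:-, EMIT:-] out:P4(v=0); bubbles=4
Total bubble-slots: 24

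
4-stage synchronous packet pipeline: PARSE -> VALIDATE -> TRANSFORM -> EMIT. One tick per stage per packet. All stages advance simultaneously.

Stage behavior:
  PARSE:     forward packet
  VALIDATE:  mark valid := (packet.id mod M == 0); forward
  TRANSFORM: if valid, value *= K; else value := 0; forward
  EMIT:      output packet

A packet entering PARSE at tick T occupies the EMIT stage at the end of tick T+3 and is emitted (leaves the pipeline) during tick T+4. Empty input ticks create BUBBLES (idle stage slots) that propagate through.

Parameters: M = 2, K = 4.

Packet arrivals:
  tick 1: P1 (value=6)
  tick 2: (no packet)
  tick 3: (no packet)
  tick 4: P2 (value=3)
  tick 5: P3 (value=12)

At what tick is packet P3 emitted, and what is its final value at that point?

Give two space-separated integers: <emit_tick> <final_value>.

Answer: 9 0

Derivation:
Tick 1: [PARSE:P1(v=6,ok=F), VALIDATE:-, TRANSFORM:-, EMIT:-] out:-; in:P1
Tick 2: [PARSE:-, VALIDATE:P1(v=6,ok=F), TRANSFORM:-, EMIT:-] out:-; in:-
Tick 3: [PARSE:-, VALIDATE:-, TRANSFORM:P1(v=0,ok=F), EMIT:-] out:-; in:-
Tick 4: [PARSE:P2(v=3,ok=F), VALIDATE:-, TRANSFORM:-, EMIT:P1(v=0,ok=F)] out:-; in:P2
Tick 5: [PARSE:P3(v=12,ok=F), VALIDATE:P2(v=3,ok=T), TRANSFORM:-, EMIT:-] out:P1(v=0); in:P3
Tick 6: [PARSE:-, VALIDATE:P3(v=12,ok=F), TRANSFORM:P2(v=12,ok=T), EMIT:-] out:-; in:-
Tick 7: [PARSE:-, VALIDATE:-, TRANSFORM:P3(v=0,ok=F), EMIT:P2(v=12,ok=T)] out:-; in:-
Tick 8: [PARSE:-, VALIDATE:-, TRANSFORM:-, EMIT:P3(v=0,ok=F)] out:P2(v=12); in:-
Tick 9: [PARSE:-, VALIDATE:-, TRANSFORM:-, EMIT:-] out:P3(v=0); in:-
P3: arrives tick 5, valid=False (id=3, id%2=1), emit tick 9, final value 0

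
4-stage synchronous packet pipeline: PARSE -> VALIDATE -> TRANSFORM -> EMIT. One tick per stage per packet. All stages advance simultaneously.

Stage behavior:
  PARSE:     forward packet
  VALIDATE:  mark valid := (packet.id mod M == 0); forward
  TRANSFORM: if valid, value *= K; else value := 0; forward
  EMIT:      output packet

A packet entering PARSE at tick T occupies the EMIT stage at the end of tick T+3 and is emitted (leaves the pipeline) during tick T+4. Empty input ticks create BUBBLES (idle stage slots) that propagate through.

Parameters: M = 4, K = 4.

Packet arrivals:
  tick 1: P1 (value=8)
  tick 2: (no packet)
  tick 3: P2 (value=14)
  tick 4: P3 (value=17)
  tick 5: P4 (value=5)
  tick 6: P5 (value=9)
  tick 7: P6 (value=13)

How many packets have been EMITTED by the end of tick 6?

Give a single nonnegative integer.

Tick 1: [PARSE:P1(v=8,ok=F), VALIDATE:-, TRANSFORM:-, EMIT:-] out:-; in:P1
Tick 2: [PARSE:-, VALIDATE:P1(v=8,ok=F), TRANSFORM:-, EMIT:-] out:-; in:-
Tick 3: [PARSE:P2(v=14,ok=F), VALIDATE:-, TRANSFORM:P1(v=0,ok=F), EMIT:-] out:-; in:P2
Tick 4: [PARSE:P3(v=17,ok=F), VALIDATE:P2(v=14,ok=F), TRANSFORM:-, EMIT:P1(v=0,ok=F)] out:-; in:P3
Tick 5: [PARSE:P4(v=5,ok=F), VALIDATE:P3(v=17,ok=F), TRANSFORM:P2(v=0,ok=F), EMIT:-] out:P1(v=0); in:P4
Tick 6: [PARSE:P5(v=9,ok=F), VALIDATE:P4(v=5,ok=T), TRANSFORM:P3(v=0,ok=F), EMIT:P2(v=0,ok=F)] out:-; in:P5
Emitted by tick 6: ['P1']

Answer: 1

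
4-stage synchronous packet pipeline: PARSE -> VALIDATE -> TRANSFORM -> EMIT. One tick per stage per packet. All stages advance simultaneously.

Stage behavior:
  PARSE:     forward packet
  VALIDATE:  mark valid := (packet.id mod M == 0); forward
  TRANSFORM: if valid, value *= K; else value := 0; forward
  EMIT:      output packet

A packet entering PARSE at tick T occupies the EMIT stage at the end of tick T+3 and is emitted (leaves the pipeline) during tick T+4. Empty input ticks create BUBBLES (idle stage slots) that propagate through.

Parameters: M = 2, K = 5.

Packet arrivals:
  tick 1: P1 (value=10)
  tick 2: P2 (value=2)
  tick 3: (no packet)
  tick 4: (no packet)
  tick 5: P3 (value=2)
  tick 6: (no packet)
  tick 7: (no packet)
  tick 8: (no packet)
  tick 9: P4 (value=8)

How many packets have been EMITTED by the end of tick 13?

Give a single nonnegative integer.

Tick 1: [PARSE:P1(v=10,ok=F), VALIDATE:-, TRANSFORM:-, EMIT:-] out:-; in:P1
Tick 2: [PARSE:P2(v=2,ok=F), VALIDATE:P1(v=10,ok=F), TRANSFORM:-, EMIT:-] out:-; in:P2
Tick 3: [PARSE:-, VALIDATE:P2(v=2,ok=T), TRANSFORM:P1(v=0,ok=F), EMIT:-] out:-; in:-
Tick 4: [PARSE:-, VALIDATE:-, TRANSFORM:P2(v=10,ok=T), EMIT:P1(v=0,ok=F)] out:-; in:-
Tick 5: [PARSE:P3(v=2,ok=F), VALIDATE:-, TRANSFORM:-, EMIT:P2(v=10,ok=T)] out:P1(v=0); in:P3
Tick 6: [PARSE:-, VALIDATE:P3(v=2,ok=F), TRANSFORM:-, EMIT:-] out:P2(v=10); in:-
Tick 7: [PARSE:-, VALIDATE:-, TRANSFORM:P3(v=0,ok=F), EMIT:-] out:-; in:-
Tick 8: [PARSE:-, VALIDATE:-, TRANSFORM:-, EMIT:P3(v=0,ok=F)] out:-; in:-
Tick 9: [PARSE:P4(v=8,ok=F), VALIDATE:-, TRANSFORM:-, EMIT:-] out:P3(v=0); in:P4
Tick 10: [PARSE:-, VALIDATE:P4(v=8,ok=T), TRANSFORM:-, EMIT:-] out:-; in:-
Tick 11: [PARSE:-, VALIDATE:-, TRANSFORM:P4(v=40,ok=T), EMIT:-] out:-; in:-
Tick 12: [PARSE:-, VALIDATE:-, TRANSFORM:-, EMIT:P4(v=40,ok=T)] out:-; in:-
Tick 13: [PARSE:-, VALIDATE:-, TRANSFORM:-, EMIT:-] out:P4(v=40); in:-
Emitted by tick 13: ['P1', 'P2', 'P3', 'P4']

Answer: 4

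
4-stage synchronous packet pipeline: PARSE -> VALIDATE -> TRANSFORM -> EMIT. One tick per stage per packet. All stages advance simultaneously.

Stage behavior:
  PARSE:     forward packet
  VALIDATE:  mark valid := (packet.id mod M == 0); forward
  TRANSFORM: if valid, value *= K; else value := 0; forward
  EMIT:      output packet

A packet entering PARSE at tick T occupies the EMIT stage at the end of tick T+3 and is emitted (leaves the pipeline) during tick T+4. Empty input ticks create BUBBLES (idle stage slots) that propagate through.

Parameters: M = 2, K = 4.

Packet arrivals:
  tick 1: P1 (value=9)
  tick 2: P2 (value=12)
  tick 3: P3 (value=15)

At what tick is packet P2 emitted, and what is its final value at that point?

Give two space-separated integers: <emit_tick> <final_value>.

Answer: 6 48

Derivation:
Tick 1: [PARSE:P1(v=9,ok=F), VALIDATE:-, TRANSFORM:-, EMIT:-] out:-; in:P1
Tick 2: [PARSE:P2(v=12,ok=F), VALIDATE:P1(v=9,ok=F), TRANSFORM:-, EMIT:-] out:-; in:P2
Tick 3: [PARSE:P3(v=15,ok=F), VALIDATE:P2(v=12,ok=T), TRANSFORM:P1(v=0,ok=F), EMIT:-] out:-; in:P3
Tick 4: [PARSE:-, VALIDATE:P3(v=15,ok=F), TRANSFORM:P2(v=48,ok=T), EMIT:P1(v=0,ok=F)] out:-; in:-
Tick 5: [PARSE:-, VALIDATE:-, TRANSFORM:P3(v=0,ok=F), EMIT:P2(v=48,ok=T)] out:P1(v=0); in:-
Tick 6: [PARSE:-, VALIDATE:-, TRANSFORM:-, EMIT:P3(v=0,ok=F)] out:P2(v=48); in:-
Tick 7: [PARSE:-, VALIDATE:-, TRANSFORM:-, EMIT:-] out:P3(v=0); in:-
P2: arrives tick 2, valid=True (id=2, id%2=0), emit tick 6, final value 48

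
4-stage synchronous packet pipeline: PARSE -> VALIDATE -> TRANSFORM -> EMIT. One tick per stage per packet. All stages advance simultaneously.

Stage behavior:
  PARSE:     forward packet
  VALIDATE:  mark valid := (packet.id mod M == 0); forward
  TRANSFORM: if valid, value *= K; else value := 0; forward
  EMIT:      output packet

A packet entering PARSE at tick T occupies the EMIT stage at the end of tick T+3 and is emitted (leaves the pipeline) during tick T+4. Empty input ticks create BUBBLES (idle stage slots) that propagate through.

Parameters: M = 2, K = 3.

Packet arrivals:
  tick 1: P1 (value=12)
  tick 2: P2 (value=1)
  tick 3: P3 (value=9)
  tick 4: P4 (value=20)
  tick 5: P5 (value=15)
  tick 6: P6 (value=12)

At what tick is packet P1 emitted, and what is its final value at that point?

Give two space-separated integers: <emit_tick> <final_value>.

Tick 1: [PARSE:P1(v=12,ok=F), VALIDATE:-, TRANSFORM:-, EMIT:-] out:-; in:P1
Tick 2: [PARSE:P2(v=1,ok=F), VALIDATE:P1(v=12,ok=F), TRANSFORM:-, EMIT:-] out:-; in:P2
Tick 3: [PARSE:P3(v=9,ok=F), VALIDATE:P2(v=1,ok=T), TRANSFORM:P1(v=0,ok=F), EMIT:-] out:-; in:P3
Tick 4: [PARSE:P4(v=20,ok=F), VALIDATE:P3(v=9,ok=F), TRANSFORM:P2(v=3,ok=T), EMIT:P1(v=0,ok=F)] out:-; in:P4
Tick 5: [PARSE:P5(v=15,ok=F), VALIDATE:P4(v=20,ok=T), TRANSFORM:P3(v=0,ok=F), EMIT:P2(v=3,ok=T)] out:P1(v=0); in:P5
Tick 6: [PARSE:P6(v=12,ok=F), VALIDATE:P5(v=15,ok=F), TRANSFORM:P4(v=60,ok=T), EMIT:P3(v=0,ok=F)] out:P2(v=3); in:P6
Tick 7: [PARSE:-, VALIDATE:P6(v=12,ok=T), TRANSFORM:P5(v=0,ok=F), EMIT:P4(v=60,ok=T)] out:P3(v=0); in:-
Tick 8: [PARSE:-, VALIDATE:-, TRANSFORM:P6(v=36,ok=T), EMIT:P5(v=0,ok=F)] out:P4(v=60); in:-
Tick 9: [PARSE:-, VALIDATE:-, TRANSFORM:-, EMIT:P6(v=36,ok=T)] out:P5(v=0); in:-
Tick 10: [PARSE:-, VALIDATE:-, TRANSFORM:-, EMIT:-] out:P6(v=36); in:-
P1: arrives tick 1, valid=False (id=1, id%2=1), emit tick 5, final value 0

Answer: 5 0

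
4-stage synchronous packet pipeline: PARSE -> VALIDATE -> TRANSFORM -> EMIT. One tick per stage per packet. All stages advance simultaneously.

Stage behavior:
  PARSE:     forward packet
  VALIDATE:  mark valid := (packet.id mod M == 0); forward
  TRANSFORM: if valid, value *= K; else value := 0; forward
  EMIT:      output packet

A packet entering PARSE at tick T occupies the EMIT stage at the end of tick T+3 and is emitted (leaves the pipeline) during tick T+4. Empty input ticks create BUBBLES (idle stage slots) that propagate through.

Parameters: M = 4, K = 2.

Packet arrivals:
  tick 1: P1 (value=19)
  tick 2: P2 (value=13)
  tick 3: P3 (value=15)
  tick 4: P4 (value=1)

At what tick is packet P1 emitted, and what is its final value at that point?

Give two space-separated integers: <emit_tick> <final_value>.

Tick 1: [PARSE:P1(v=19,ok=F), VALIDATE:-, TRANSFORM:-, EMIT:-] out:-; in:P1
Tick 2: [PARSE:P2(v=13,ok=F), VALIDATE:P1(v=19,ok=F), TRANSFORM:-, EMIT:-] out:-; in:P2
Tick 3: [PARSE:P3(v=15,ok=F), VALIDATE:P2(v=13,ok=F), TRANSFORM:P1(v=0,ok=F), EMIT:-] out:-; in:P3
Tick 4: [PARSE:P4(v=1,ok=F), VALIDATE:P3(v=15,ok=F), TRANSFORM:P2(v=0,ok=F), EMIT:P1(v=0,ok=F)] out:-; in:P4
Tick 5: [PARSE:-, VALIDATE:P4(v=1,ok=T), TRANSFORM:P3(v=0,ok=F), EMIT:P2(v=0,ok=F)] out:P1(v=0); in:-
Tick 6: [PARSE:-, VALIDATE:-, TRANSFORM:P4(v=2,ok=T), EMIT:P3(v=0,ok=F)] out:P2(v=0); in:-
Tick 7: [PARSE:-, VALIDATE:-, TRANSFORM:-, EMIT:P4(v=2,ok=T)] out:P3(v=0); in:-
Tick 8: [PARSE:-, VALIDATE:-, TRANSFORM:-, EMIT:-] out:P4(v=2); in:-
P1: arrives tick 1, valid=False (id=1, id%4=1), emit tick 5, final value 0

Answer: 5 0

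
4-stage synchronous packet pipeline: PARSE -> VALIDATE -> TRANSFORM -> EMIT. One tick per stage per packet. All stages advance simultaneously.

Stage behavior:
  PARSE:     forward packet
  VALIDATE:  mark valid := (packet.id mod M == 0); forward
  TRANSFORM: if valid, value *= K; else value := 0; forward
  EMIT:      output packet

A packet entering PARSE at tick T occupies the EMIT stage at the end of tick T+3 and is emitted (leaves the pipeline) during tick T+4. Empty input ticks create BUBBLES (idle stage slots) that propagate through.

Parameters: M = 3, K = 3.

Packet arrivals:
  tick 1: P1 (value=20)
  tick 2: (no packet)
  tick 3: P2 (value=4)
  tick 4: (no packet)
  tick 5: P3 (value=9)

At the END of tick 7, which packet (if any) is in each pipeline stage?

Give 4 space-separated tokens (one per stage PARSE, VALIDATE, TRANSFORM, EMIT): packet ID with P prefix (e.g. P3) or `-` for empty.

Tick 1: [PARSE:P1(v=20,ok=F), VALIDATE:-, TRANSFORM:-, EMIT:-] out:-; in:P1
Tick 2: [PARSE:-, VALIDATE:P1(v=20,ok=F), TRANSFORM:-, EMIT:-] out:-; in:-
Tick 3: [PARSE:P2(v=4,ok=F), VALIDATE:-, TRANSFORM:P1(v=0,ok=F), EMIT:-] out:-; in:P2
Tick 4: [PARSE:-, VALIDATE:P2(v=4,ok=F), TRANSFORM:-, EMIT:P1(v=0,ok=F)] out:-; in:-
Tick 5: [PARSE:P3(v=9,ok=F), VALIDATE:-, TRANSFORM:P2(v=0,ok=F), EMIT:-] out:P1(v=0); in:P3
Tick 6: [PARSE:-, VALIDATE:P3(v=9,ok=T), TRANSFORM:-, EMIT:P2(v=0,ok=F)] out:-; in:-
Tick 7: [PARSE:-, VALIDATE:-, TRANSFORM:P3(v=27,ok=T), EMIT:-] out:P2(v=0); in:-
At end of tick 7: ['-', '-', 'P3', '-']

Answer: - - P3 -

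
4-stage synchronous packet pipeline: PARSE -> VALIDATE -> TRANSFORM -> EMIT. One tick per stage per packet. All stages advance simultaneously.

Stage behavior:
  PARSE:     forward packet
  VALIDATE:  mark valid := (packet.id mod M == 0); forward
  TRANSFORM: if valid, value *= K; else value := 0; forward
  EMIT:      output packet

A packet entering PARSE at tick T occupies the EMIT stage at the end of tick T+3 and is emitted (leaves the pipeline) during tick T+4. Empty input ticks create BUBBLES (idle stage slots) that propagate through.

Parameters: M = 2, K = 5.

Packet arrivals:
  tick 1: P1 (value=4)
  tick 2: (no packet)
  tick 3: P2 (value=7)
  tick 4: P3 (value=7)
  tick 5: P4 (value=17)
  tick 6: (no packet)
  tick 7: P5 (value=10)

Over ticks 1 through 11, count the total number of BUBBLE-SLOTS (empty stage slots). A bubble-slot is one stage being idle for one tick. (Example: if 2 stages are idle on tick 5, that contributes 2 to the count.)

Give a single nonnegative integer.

Answer: 24

Derivation:
Tick 1: [PARSE:P1(v=4,ok=F), VALIDATE:-, TRANSFORM:-, EMIT:-] out:-; bubbles=3
Tick 2: [PARSE:-, VALIDATE:P1(v=4,ok=F), TRANSFORM:-, EMIT:-] out:-; bubbles=3
Tick 3: [PARSE:P2(v=7,ok=F), VALIDATE:-, TRANSFORM:P1(v=0,ok=F), EMIT:-] out:-; bubbles=2
Tick 4: [PARSE:P3(v=7,ok=F), VALIDATE:P2(v=7,ok=T), TRANSFORM:-, EMIT:P1(v=0,ok=F)] out:-; bubbles=1
Tick 5: [PARSE:P4(v=17,ok=F), VALIDATE:P3(v=7,ok=F), TRANSFORM:P2(v=35,ok=T), EMIT:-] out:P1(v=0); bubbles=1
Tick 6: [PARSE:-, VALIDATE:P4(v=17,ok=T), TRANSFORM:P3(v=0,ok=F), EMIT:P2(v=35,ok=T)] out:-; bubbles=1
Tick 7: [PARSE:P5(v=10,ok=F), VALIDATE:-, TRANSFORM:P4(v=85,ok=T), EMIT:P3(v=0,ok=F)] out:P2(v=35); bubbles=1
Tick 8: [PARSE:-, VALIDATE:P5(v=10,ok=F), TRANSFORM:-, EMIT:P4(v=85,ok=T)] out:P3(v=0); bubbles=2
Tick 9: [PARSE:-, VALIDATE:-, TRANSFORM:P5(v=0,ok=F), EMIT:-] out:P4(v=85); bubbles=3
Tick 10: [PARSE:-, VALIDATE:-, TRANSFORM:-, EMIT:P5(v=0,ok=F)] out:-; bubbles=3
Tick 11: [PARSE:-, VALIDATE:-, TRANSFORM:-, EMIT:-] out:P5(v=0); bubbles=4
Total bubble-slots: 24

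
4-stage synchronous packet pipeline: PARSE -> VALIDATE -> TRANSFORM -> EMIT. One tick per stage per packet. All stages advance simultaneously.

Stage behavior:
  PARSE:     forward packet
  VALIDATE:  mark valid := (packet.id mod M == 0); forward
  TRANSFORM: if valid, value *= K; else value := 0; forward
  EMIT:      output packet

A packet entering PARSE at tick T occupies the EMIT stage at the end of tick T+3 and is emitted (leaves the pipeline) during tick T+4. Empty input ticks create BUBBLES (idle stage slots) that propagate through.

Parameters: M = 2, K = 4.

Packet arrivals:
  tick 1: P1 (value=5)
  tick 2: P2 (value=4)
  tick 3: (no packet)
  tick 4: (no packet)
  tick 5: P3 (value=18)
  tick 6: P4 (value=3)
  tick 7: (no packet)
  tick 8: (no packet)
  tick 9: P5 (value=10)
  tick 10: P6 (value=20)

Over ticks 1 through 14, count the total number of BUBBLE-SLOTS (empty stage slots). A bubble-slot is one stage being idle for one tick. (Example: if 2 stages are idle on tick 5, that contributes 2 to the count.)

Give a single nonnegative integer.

Answer: 32

Derivation:
Tick 1: [PARSE:P1(v=5,ok=F), VALIDATE:-, TRANSFORM:-, EMIT:-] out:-; bubbles=3
Tick 2: [PARSE:P2(v=4,ok=F), VALIDATE:P1(v=5,ok=F), TRANSFORM:-, EMIT:-] out:-; bubbles=2
Tick 3: [PARSE:-, VALIDATE:P2(v=4,ok=T), TRANSFORM:P1(v=0,ok=F), EMIT:-] out:-; bubbles=2
Tick 4: [PARSE:-, VALIDATE:-, TRANSFORM:P2(v=16,ok=T), EMIT:P1(v=0,ok=F)] out:-; bubbles=2
Tick 5: [PARSE:P3(v=18,ok=F), VALIDATE:-, TRANSFORM:-, EMIT:P2(v=16,ok=T)] out:P1(v=0); bubbles=2
Tick 6: [PARSE:P4(v=3,ok=F), VALIDATE:P3(v=18,ok=F), TRANSFORM:-, EMIT:-] out:P2(v=16); bubbles=2
Tick 7: [PARSE:-, VALIDATE:P4(v=3,ok=T), TRANSFORM:P3(v=0,ok=F), EMIT:-] out:-; bubbles=2
Tick 8: [PARSE:-, VALIDATE:-, TRANSFORM:P4(v=12,ok=T), EMIT:P3(v=0,ok=F)] out:-; bubbles=2
Tick 9: [PARSE:P5(v=10,ok=F), VALIDATE:-, TRANSFORM:-, EMIT:P4(v=12,ok=T)] out:P3(v=0); bubbles=2
Tick 10: [PARSE:P6(v=20,ok=F), VALIDATE:P5(v=10,ok=F), TRANSFORM:-, EMIT:-] out:P4(v=12); bubbles=2
Tick 11: [PARSE:-, VALIDATE:P6(v=20,ok=T), TRANSFORM:P5(v=0,ok=F), EMIT:-] out:-; bubbles=2
Tick 12: [PARSE:-, VALIDATE:-, TRANSFORM:P6(v=80,ok=T), EMIT:P5(v=0,ok=F)] out:-; bubbles=2
Tick 13: [PARSE:-, VALIDATE:-, TRANSFORM:-, EMIT:P6(v=80,ok=T)] out:P5(v=0); bubbles=3
Tick 14: [PARSE:-, VALIDATE:-, TRANSFORM:-, EMIT:-] out:P6(v=80); bubbles=4
Total bubble-slots: 32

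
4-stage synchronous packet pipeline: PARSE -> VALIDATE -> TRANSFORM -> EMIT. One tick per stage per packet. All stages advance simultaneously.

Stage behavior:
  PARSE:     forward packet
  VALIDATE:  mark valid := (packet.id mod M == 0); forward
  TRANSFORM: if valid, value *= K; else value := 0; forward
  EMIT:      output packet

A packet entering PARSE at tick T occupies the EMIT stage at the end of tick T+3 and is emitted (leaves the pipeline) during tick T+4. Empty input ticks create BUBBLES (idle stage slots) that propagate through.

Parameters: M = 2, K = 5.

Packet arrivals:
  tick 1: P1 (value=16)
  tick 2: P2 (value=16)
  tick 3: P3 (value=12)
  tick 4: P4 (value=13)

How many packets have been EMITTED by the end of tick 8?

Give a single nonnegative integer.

Answer: 4

Derivation:
Tick 1: [PARSE:P1(v=16,ok=F), VALIDATE:-, TRANSFORM:-, EMIT:-] out:-; in:P1
Tick 2: [PARSE:P2(v=16,ok=F), VALIDATE:P1(v=16,ok=F), TRANSFORM:-, EMIT:-] out:-; in:P2
Tick 3: [PARSE:P3(v=12,ok=F), VALIDATE:P2(v=16,ok=T), TRANSFORM:P1(v=0,ok=F), EMIT:-] out:-; in:P3
Tick 4: [PARSE:P4(v=13,ok=F), VALIDATE:P3(v=12,ok=F), TRANSFORM:P2(v=80,ok=T), EMIT:P1(v=0,ok=F)] out:-; in:P4
Tick 5: [PARSE:-, VALIDATE:P4(v=13,ok=T), TRANSFORM:P3(v=0,ok=F), EMIT:P2(v=80,ok=T)] out:P1(v=0); in:-
Tick 6: [PARSE:-, VALIDATE:-, TRANSFORM:P4(v=65,ok=T), EMIT:P3(v=0,ok=F)] out:P2(v=80); in:-
Tick 7: [PARSE:-, VALIDATE:-, TRANSFORM:-, EMIT:P4(v=65,ok=T)] out:P3(v=0); in:-
Tick 8: [PARSE:-, VALIDATE:-, TRANSFORM:-, EMIT:-] out:P4(v=65); in:-
Emitted by tick 8: ['P1', 'P2', 'P3', 'P4']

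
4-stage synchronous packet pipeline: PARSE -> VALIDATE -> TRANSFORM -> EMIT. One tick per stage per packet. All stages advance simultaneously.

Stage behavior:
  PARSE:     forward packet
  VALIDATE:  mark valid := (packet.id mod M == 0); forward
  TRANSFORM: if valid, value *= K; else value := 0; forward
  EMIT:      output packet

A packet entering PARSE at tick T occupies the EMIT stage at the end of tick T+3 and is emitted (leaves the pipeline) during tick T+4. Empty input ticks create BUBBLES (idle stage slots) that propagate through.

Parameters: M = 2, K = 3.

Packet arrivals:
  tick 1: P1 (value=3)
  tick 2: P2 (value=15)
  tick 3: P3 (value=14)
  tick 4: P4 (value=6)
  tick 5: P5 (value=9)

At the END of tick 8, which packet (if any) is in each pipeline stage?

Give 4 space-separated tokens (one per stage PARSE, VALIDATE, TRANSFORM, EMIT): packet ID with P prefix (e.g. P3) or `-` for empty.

Tick 1: [PARSE:P1(v=3,ok=F), VALIDATE:-, TRANSFORM:-, EMIT:-] out:-; in:P1
Tick 2: [PARSE:P2(v=15,ok=F), VALIDATE:P1(v=3,ok=F), TRANSFORM:-, EMIT:-] out:-; in:P2
Tick 3: [PARSE:P3(v=14,ok=F), VALIDATE:P2(v=15,ok=T), TRANSFORM:P1(v=0,ok=F), EMIT:-] out:-; in:P3
Tick 4: [PARSE:P4(v=6,ok=F), VALIDATE:P3(v=14,ok=F), TRANSFORM:P2(v=45,ok=T), EMIT:P1(v=0,ok=F)] out:-; in:P4
Tick 5: [PARSE:P5(v=9,ok=F), VALIDATE:P4(v=6,ok=T), TRANSFORM:P3(v=0,ok=F), EMIT:P2(v=45,ok=T)] out:P1(v=0); in:P5
Tick 6: [PARSE:-, VALIDATE:P5(v=9,ok=F), TRANSFORM:P4(v=18,ok=T), EMIT:P3(v=0,ok=F)] out:P2(v=45); in:-
Tick 7: [PARSE:-, VALIDATE:-, TRANSFORM:P5(v=0,ok=F), EMIT:P4(v=18,ok=T)] out:P3(v=0); in:-
Tick 8: [PARSE:-, VALIDATE:-, TRANSFORM:-, EMIT:P5(v=0,ok=F)] out:P4(v=18); in:-
At end of tick 8: ['-', '-', '-', 'P5']

Answer: - - - P5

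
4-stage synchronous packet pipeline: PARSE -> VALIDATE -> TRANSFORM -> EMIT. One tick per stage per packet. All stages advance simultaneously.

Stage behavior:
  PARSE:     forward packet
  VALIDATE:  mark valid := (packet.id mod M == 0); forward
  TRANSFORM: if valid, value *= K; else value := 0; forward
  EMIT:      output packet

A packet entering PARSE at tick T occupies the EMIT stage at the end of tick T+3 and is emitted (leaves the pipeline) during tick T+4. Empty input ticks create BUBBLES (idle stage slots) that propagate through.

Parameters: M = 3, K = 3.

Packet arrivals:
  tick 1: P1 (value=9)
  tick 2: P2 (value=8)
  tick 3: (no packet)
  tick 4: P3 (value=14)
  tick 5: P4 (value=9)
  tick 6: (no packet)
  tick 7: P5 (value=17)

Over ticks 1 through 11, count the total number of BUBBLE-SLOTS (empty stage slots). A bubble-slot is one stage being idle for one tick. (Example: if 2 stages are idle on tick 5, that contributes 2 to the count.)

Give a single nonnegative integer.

Answer: 24

Derivation:
Tick 1: [PARSE:P1(v=9,ok=F), VALIDATE:-, TRANSFORM:-, EMIT:-] out:-; bubbles=3
Tick 2: [PARSE:P2(v=8,ok=F), VALIDATE:P1(v=9,ok=F), TRANSFORM:-, EMIT:-] out:-; bubbles=2
Tick 3: [PARSE:-, VALIDATE:P2(v=8,ok=F), TRANSFORM:P1(v=0,ok=F), EMIT:-] out:-; bubbles=2
Tick 4: [PARSE:P3(v=14,ok=F), VALIDATE:-, TRANSFORM:P2(v=0,ok=F), EMIT:P1(v=0,ok=F)] out:-; bubbles=1
Tick 5: [PARSE:P4(v=9,ok=F), VALIDATE:P3(v=14,ok=T), TRANSFORM:-, EMIT:P2(v=0,ok=F)] out:P1(v=0); bubbles=1
Tick 6: [PARSE:-, VALIDATE:P4(v=9,ok=F), TRANSFORM:P3(v=42,ok=T), EMIT:-] out:P2(v=0); bubbles=2
Tick 7: [PARSE:P5(v=17,ok=F), VALIDATE:-, TRANSFORM:P4(v=0,ok=F), EMIT:P3(v=42,ok=T)] out:-; bubbles=1
Tick 8: [PARSE:-, VALIDATE:P5(v=17,ok=F), TRANSFORM:-, EMIT:P4(v=0,ok=F)] out:P3(v=42); bubbles=2
Tick 9: [PARSE:-, VALIDATE:-, TRANSFORM:P5(v=0,ok=F), EMIT:-] out:P4(v=0); bubbles=3
Tick 10: [PARSE:-, VALIDATE:-, TRANSFORM:-, EMIT:P5(v=0,ok=F)] out:-; bubbles=3
Tick 11: [PARSE:-, VALIDATE:-, TRANSFORM:-, EMIT:-] out:P5(v=0); bubbles=4
Total bubble-slots: 24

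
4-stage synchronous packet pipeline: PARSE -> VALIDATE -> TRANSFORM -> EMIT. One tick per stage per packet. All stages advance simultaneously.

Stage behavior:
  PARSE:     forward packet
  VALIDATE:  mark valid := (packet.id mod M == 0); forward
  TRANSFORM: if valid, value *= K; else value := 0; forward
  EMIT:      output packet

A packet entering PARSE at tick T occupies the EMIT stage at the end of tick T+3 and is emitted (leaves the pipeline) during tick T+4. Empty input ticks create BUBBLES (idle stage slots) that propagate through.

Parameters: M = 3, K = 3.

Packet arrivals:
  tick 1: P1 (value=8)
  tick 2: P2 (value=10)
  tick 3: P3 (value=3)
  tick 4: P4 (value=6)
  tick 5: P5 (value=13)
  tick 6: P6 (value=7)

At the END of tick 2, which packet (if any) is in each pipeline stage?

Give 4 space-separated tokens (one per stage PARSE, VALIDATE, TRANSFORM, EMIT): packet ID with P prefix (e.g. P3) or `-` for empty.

Tick 1: [PARSE:P1(v=8,ok=F), VALIDATE:-, TRANSFORM:-, EMIT:-] out:-; in:P1
Tick 2: [PARSE:P2(v=10,ok=F), VALIDATE:P1(v=8,ok=F), TRANSFORM:-, EMIT:-] out:-; in:P2
At end of tick 2: ['P2', 'P1', '-', '-']

Answer: P2 P1 - -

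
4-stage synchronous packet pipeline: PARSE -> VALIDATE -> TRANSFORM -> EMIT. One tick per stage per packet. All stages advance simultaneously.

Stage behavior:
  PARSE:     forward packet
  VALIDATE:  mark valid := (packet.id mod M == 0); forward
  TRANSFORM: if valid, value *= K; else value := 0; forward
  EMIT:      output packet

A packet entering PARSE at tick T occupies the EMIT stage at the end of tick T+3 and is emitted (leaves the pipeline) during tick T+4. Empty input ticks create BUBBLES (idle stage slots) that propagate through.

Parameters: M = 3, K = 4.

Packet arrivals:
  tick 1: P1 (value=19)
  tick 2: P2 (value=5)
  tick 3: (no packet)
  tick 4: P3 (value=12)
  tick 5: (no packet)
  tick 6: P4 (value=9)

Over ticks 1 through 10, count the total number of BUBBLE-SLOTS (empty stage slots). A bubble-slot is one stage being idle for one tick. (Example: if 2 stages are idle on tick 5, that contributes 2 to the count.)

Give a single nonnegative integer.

Answer: 24

Derivation:
Tick 1: [PARSE:P1(v=19,ok=F), VALIDATE:-, TRANSFORM:-, EMIT:-] out:-; bubbles=3
Tick 2: [PARSE:P2(v=5,ok=F), VALIDATE:P1(v=19,ok=F), TRANSFORM:-, EMIT:-] out:-; bubbles=2
Tick 3: [PARSE:-, VALIDATE:P2(v=5,ok=F), TRANSFORM:P1(v=0,ok=F), EMIT:-] out:-; bubbles=2
Tick 4: [PARSE:P3(v=12,ok=F), VALIDATE:-, TRANSFORM:P2(v=0,ok=F), EMIT:P1(v=0,ok=F)] out:-; bubbles=1
Tick 5: [PARSE:-, VALIDATE:P3(v=12,ok=T), TRANSFORM:-, EMIT:P2(v=0,ok=F)] out:P1(v=0); bubbles=2
Tick 6: [PARSE:P4(v=9,ok=F), VALIDATE:-, TRANSFORM:P3(v=48,ok=T), EMIT:-] out:P2(v=0); bubbles=2
Tick 7: [PARSE:-, VALIDATE:P4(v=9,ok=F), TRANSFORM:-, EMIT:P3(v=48,ok=T)] out:-; bubbles=2
Tick 8: [PARSE:-, VALIDATE:-, TRANSFORM:P4(v=0,ok=F), EMIT:-] out:P3(v=48); bubbles=3
Tick 9: [PARSE:-, VALIDATE:-, TRANSFORM:-, EMIT:P4(v=0,ok=F)] out:-; bubbles=3
Tick 10: [PARSE:-, VALIDATE:-, TRANSFORM:-, EMIT:-] out:P4(v=0); bubbles=4
Total bubble-slots: 24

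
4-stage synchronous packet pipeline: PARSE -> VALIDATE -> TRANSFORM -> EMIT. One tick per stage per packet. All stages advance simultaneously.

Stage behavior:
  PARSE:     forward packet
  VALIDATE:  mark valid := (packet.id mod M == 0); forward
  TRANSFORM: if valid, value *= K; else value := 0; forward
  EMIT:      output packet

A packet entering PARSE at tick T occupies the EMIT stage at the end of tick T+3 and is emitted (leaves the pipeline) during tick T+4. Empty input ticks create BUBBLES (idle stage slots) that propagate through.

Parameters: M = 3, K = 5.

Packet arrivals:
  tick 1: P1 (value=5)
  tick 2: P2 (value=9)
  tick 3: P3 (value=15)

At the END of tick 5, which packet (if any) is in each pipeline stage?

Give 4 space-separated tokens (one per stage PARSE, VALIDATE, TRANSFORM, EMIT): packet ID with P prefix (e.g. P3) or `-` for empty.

Answer: - - P3 P2

Derivation:
Tick 1: [PARSE:P1(v=5,ok=F), VALIDATE:-, TRANSFORM:-, EMIT:-] out:-; in:P1
Tick 2: [PARSE:P2(v=9,ok=F), VALIDATE:P1(v=5,ok=F), TRANSFORM:-, EMIT:-] out:-; in:P2
Tick 3: [PARSE:P3(v=15,ok=F), VALIDATE:P2(v=9,ok=F), TRANSFORM:P1(v=0,ok=F), EMIT:-] out:-; in:P3
Tick 4: [PARSE:-, VALIDATE:P3(v=15,ok=T), TRANSFORM:P2(v=0,ok=F), EMIT:P1(v=0,ok=F)] out:-; in:-
Tick 5: [PARSE:-, VALIDATE:-, TRANSFORM:P3(v=75,ok=T), EMIT:P2(v=0,ok=F)] out:P1(v=0); in:-
At end of tick 5: ['-', '-', 'P3', 'P2']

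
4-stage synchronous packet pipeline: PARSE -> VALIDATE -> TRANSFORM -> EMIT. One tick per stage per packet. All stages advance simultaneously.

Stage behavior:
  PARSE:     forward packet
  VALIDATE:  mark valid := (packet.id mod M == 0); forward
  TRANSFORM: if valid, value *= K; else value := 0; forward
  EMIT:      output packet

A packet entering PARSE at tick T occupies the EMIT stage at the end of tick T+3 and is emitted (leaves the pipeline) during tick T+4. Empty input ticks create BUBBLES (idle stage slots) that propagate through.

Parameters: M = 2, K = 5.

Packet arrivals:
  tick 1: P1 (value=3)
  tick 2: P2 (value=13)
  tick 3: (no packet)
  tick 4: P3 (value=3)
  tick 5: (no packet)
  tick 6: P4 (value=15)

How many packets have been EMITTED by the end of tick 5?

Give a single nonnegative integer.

Tick 1: [PARSE:P1(v=3,ok=F), VALIDATE:-, TRANSFORM:-, EMIT:-] out:-; in:P1
Tick 2: [PARSE:P2(v=13,ok=F), VALIDATE:P1(v=3,ok=F), TRANSFORM:-, EMIT:-] out:-; in:P2
Tick 3: [PARSE:-, VALIDATE:P2(v=13,ok=T), TRANSFORM:P1(v=0,ok=F), EMIT:-] out:-; in:-
Tick 4: [PARSE:P3(v=3,ok=F), VALIDATE:-, TRANSFORM:P2(v=65,ok=T), EMIT:P1(v=0,ok=F)] out:-; in:P3
Tick 5: [PARSE:-, VALIDATE:P3(v=3,ok=F), TRANSFORM:-, EMIT:P2(v=65,ok=T)] out:P1(v=0); in:-
Emitted by tick 5: ['P1']

Answer: 1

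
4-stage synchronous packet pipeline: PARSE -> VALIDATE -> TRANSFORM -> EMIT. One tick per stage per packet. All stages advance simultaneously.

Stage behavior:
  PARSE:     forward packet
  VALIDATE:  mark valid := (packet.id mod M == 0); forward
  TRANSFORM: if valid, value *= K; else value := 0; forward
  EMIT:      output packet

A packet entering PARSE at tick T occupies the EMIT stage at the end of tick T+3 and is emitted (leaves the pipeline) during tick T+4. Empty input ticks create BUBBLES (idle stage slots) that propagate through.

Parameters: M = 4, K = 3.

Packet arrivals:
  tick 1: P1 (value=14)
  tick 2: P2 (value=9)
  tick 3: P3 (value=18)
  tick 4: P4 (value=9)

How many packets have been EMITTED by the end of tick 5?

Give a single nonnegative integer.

Answer: 1

Derivation:
Tick 1: [PARSE:P1(v=14,ok=F), VALIDATE:-, TRANSFORM:-, EMIT:-] out:-; in:P1
Tick 2: [PARSE:P2(v=9,ok=F), VALIDATE:P1(v=14,ok=F), TRANSFORM:-, EMIT:-] out:-; in:P2
Tick 3: [PARSE:P3(v=18,ok=F), VALIDATE:P2(v=9,ok=F), TRANSFORM:P1(v=0,ok=F), EMIT:-] out:-; in:P3
Tick 4: [PARSE:P4(v=9,ok=F), VALIDATE:P3(v=18,ok=F), TRANSFORM:P2(v=0,ok=F), EMIT:P1(v=0,ok=F)] out:-; in:P4
Tick 5: [PARSE:-, VALIDATE:P4(v=9,ok=T), TRANSFORM:P3(v=0,ok=F), EMIT:P2(v=0,ok=F)] out:P1(v=0); in:-
Emitted by tick 5: ['P1']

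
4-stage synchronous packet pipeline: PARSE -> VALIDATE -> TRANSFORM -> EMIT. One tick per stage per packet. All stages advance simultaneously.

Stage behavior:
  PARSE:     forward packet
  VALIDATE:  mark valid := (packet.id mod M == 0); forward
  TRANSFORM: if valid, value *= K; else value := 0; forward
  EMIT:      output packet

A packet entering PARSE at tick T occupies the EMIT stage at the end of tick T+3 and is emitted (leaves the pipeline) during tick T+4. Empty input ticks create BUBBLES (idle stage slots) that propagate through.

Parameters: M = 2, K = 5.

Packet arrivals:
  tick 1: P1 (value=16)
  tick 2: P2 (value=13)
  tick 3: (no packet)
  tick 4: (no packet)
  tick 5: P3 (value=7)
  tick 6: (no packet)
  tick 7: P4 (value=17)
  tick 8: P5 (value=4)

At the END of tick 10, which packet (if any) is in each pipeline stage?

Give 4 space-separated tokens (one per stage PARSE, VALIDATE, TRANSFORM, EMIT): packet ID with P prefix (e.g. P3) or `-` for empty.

Answer: - - P5 P4

Derivation:
Tick 1: [PARSE:P1(v=16,ok=F), VALIDATE:-, TRANSFORM:-, EMIT:-] out:-; in:P1
Tick 2: [PARSE:P2(v=13,ok=F), VALIDATE:P1(v=16,ok=F), TRANSFORM:-, EMIT:-] out:-; in:P2
Tick 3: [PARSE:-, VALIDATE:P2(v=13,ok=T), TRANSFORM:P1(v=0,ok=F), EMIT:-] out:-; in:-
Tick 4: [PARSE:-, VALIDATE:-, TRANSFORM:P2(v=65,ok=T), EMIT:P1(v=0,ok=F)] out:-; in:-
Tick 5: [PARSE:P3(v=7,ok=F), VALIDATE:-, TRANSFORM:-, EMIT:P2(v=65,ok=T)] out:P1(v=0); in:P3
Tick 6: [PARSE:-, VALIDATE:P3(v=7,ok=F), TRANSFORM:-, EMIT:-] out:P2(v=65); in:-
Tick 7: [PARSE:P4(v=17,ok=F), VALIDATE:-, TRANSFORM:P3(v=0,ok=F), EMIT:-] out:-; in:P4
Tick 8: [PARSE:P5(v=4,ok=F), VALIDATE:P4(v=17,ok=T), TRANSFORM:-, EMIT:P3(v=0,ok=F)] out:-; in:P5
Tick 9: [PARSE:-, VALIDATE:P5(v=4,ok=F), TRANSFORM:P4(v=85,ok=T), EMIT:-] out:P3(v=0); in:-
Tick 10: [PARSE:-, VALIDATE:-, TRANSFORM:P5(v=0,ok=F), EMIT:P4(v=85,ok=T)] out:-; in:-
At end of tick 10: ['-', '-', 'P5', 'P4']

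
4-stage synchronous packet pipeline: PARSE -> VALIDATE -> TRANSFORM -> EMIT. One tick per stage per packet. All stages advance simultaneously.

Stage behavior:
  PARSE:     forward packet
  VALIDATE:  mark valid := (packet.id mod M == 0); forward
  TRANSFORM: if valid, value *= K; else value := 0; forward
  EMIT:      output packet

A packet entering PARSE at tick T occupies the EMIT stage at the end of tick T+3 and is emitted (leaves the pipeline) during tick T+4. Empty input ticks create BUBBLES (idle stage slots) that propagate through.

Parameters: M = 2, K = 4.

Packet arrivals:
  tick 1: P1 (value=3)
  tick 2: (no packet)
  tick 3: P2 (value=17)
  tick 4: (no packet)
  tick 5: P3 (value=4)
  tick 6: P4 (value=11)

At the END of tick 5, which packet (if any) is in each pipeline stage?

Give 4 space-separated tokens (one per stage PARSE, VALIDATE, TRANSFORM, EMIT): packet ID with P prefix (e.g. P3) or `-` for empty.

Tick 1: [PARSE:P1(v=3,ok=F), VALIDATE:-, TRANSFORM:-, EMIT:-] out:-; in:P1
Tick 2: [PARSE:-, VALIDATE:P1(v=3,ok=F), TRANSFORM:-, EMIT:-] out:-; in:-
Tick 3: [PARSE:P2(v=17,ok=F), VALIDATE:-, TRANSFORM:P1(v=0,ok=F), EMIT:-] out:-; in:P2
Tick 4: [PARSE:-, VALIDATE:P2(v=17,ok=T), TRANSFORM:-, EMIT:P1(v=0,ok=F)] out:-; in:-
Tick 5: [PARSE:P3(v=4,ok=F), VALIDATE:-, TRANSFORM:P2(v=68,ok=T), EMIT:-] out:P1(v=0); in:P3
At end of tick 5: ['P3', '-', 'P2', '-']

Answer: P3 - P2 -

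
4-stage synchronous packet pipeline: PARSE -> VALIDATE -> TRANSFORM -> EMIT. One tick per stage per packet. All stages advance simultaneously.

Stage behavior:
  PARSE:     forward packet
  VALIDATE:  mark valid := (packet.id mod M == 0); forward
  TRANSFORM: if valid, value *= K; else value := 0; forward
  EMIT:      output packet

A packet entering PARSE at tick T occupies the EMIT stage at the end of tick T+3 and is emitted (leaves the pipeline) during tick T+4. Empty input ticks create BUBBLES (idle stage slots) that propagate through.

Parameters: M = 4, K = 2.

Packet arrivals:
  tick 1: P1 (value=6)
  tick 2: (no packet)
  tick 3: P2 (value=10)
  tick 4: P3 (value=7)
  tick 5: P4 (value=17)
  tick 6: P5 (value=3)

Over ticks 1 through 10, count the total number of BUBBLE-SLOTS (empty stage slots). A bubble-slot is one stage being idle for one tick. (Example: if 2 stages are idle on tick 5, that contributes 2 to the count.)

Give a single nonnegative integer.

Tick 1: [PARSE:P1(v=6,ok=F), VALIDATE:-, TRANSFORM:-, EMIT:-] out:-; bubbles=3
Tick 2: [PARSE:-, VALIDATE:P1(v=6,ok=F), TRANSFORM:-, EMIT:-] out:-; bubbles=3
Tick 3: [PARSE:P2(v=10,ok=F), VALIDATE:-, TRANSFORM:P1(v=0,ok=F), EMIT:-] out:-; bubbles=2
Tick 4: [PARSE:P3(v=7,ok=F), VALIDATE:P2(v=10,ok=F), TRANSFORM:-, EMIT:P1(v=0,ok=F)] out:-; bubbles=1
Tick 5: [PARSE:P4(v=17,ok=F), VALIDATE:P3(v=7,ok=F), TRANSFORM:P2(v=0,ok=F), EMIT:-] out:P1(v=0); bubbles=1
Tick 6: [PARSE:P5(v=3,ok=F), VALIDATE:P4(v=17,ok=T), TRANSFORM:P3(v=0,ok=F), EMIT:P2(v=0,ok=F)] out:-; bubbles=0
Tick 7: [PARSE:-, VALIDATE:P5(v=3,ok=F), TRANSFORM:P4(v=34,ok=T), EMIT:P3(v=0,ok=F)] out:P2(v=0); bubbles=1
Tick 8: [PARSE:-, VALIDATE:-, TRANSFORM:P5(v=0,ok=F), EMIT:P4(v=34,ok=T)] out:P3(v=0); bubbles=2
Tick 9: [PARSE:-, VALIDATE:-, TRANSFORM:-, EMIT:P5(v=0,ok=F)] out:P4(v=34); bubbles=3
Tick 10: [PARSE:-, VALIDATE:-, TRANSFORM:-, EMIT:-] out:P5(v=0); bubbles=4
Total bubble-slots: 20

Answer: 20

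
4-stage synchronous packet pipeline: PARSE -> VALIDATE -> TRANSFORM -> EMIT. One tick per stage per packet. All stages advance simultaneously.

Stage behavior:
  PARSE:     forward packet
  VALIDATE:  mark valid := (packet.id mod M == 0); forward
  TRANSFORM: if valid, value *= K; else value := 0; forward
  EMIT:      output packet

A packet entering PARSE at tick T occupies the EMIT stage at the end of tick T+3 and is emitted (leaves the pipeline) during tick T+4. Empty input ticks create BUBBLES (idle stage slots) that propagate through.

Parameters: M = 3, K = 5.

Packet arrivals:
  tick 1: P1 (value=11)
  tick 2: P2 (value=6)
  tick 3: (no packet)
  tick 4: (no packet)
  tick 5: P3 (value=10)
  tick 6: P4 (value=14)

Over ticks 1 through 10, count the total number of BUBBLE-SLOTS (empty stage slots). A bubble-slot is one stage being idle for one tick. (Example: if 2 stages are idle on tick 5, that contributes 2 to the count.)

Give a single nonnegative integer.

Tick 1: [PARSE:P1(v=11,ok=F), VALIDATE:-, TRANSFORM:-, EMIT:-] out:-; bubbles=3
Tick 2: [PARSE:P2(v=6,ok=F), VALIDATE:P1(v=11,ok=F), TRANSFORM:-, EMIT:-] out:-; bubbles=2
Tick 3: [PARSE:-, VALIDATE:P2(v=6,ok=F), TRANSFORM:P1(v=0,ok=F), EMIT:-] out:-; bubbles=2
Tick 4: [PARSE:-, VALIDATE:-, TRANSFORM:P2(v=0,ok=F), EMIT:P1(v=0,ok=F)] out:-; bubbles=2
Tick 5: [PARSE:P3(v=10,ok=F), VALIDATE:-, TRANSFORM:-, EMIT:P2(v=0,ok=F)] out:P1(v=0); bubbles=2
Tick 6: [PARSE:P4(v=14,ok=F), VALIDATE:P3(v=10,ok=T), TRANSFORM:-, EMIT:-] out:P2(v=0); bubbles=2
Tick 7: [PARSE:-, VALIDATE:P4(v=14,ok=F), TRANSFORM:P3(v=50,ok=T), EMIT:-] out:-; bubbles=2
Tick 8: [PARSE:-, VALIDATE:-, TRANSFORM:P4(v=0,ok=F), EMIT:P3(v=50,ok=T)] out:-; bubbles=2
Tick 9: [PARSE:-, VALIDATE:-, TRANSFORM:-, EMIT:P4(v=0,ok=F)] out:P3(v=50); bubbles=3
Tick 10: [PARSE:-, VALIDATE:-, TRANSFORM:-, EMIT:-] out:P4(v=0); bubbles=4
Total bubble-slots: 24

Answer: 24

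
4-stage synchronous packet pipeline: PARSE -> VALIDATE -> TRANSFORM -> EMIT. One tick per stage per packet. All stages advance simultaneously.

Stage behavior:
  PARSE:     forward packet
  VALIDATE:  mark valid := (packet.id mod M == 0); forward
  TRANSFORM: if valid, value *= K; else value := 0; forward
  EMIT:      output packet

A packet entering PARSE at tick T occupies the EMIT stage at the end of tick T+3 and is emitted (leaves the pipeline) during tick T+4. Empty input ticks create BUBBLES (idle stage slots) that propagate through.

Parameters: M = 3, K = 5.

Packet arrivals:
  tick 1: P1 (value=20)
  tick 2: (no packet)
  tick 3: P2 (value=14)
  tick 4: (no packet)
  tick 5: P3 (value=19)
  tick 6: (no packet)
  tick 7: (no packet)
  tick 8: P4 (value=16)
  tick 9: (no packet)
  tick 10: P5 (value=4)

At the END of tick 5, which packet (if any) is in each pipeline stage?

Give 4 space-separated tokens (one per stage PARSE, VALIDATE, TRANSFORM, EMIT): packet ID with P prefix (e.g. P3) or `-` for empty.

Answer: P3 - P2 -

Derivation:
Tick 1: [PARSE:P1(v=20,ok=F), VALIDATE:-, TRANSFORM:-, EMIT:-] out:-; in:P1
Tick 2: [PARSE:-, VALIDATE:P1(v=20,ok=F), TRANSFORM:-, EMIT:-] out:-; in:-
Tick 3: [PARSE:P2(v=14,ok=F), VALIDATE:-, TRANSFORM:P1(v=0,ok=F), EMIT:-] out:-; in:P2
Tick 4: [PARSE:-, VALIDATE:P2(v=14,ok=F), TRANSFORM:-, EMIT:P1(v=0,ok=F)] out:-; in:-
Tick 5: [PARSE:P3(v=19,ok=F), VALIDATE:-, TRANSFORM:P2(v=0,ok=F), EMIT:-] out:P1(v=0); in:P3
At end of tick 5: ['P3', '-', 'P2', '-']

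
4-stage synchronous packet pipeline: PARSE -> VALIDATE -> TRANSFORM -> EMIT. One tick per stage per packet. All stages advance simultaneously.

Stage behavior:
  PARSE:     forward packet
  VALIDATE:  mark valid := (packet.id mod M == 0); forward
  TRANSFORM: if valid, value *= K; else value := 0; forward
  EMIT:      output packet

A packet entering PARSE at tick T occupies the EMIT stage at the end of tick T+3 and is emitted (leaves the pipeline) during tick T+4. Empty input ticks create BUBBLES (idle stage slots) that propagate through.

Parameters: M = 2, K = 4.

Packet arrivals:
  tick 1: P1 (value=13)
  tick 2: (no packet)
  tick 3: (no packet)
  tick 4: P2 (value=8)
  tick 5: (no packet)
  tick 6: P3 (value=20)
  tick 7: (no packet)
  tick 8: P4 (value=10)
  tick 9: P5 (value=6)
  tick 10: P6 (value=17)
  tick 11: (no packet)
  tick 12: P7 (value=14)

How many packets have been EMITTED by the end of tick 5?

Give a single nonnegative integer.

Answer: 1

Derivation:
Tick 1: [PARSE:P1(v=13,ok=F), VALIDATE:-, TRANSFORM:-, EMIT:-] out:-; in:P1
Tick 2: [PARSE:-, VALIDATE:P1(v=13,ok=F), TRANSFORM:-, EMIT:-] out:-; in:-
Tick 3: [PARSE:-, VALIDATE:-, TRANSFORM:P1(v=0,ok=F), EMIT:-] out:-; in:-
Tick 4: [PARSE:P2(v=8,ok=F), VALIDATE:-, TRANSFORM:-, EMIT:P1(v=0,ok=F)] out:-; in:P2
Tick 5: [PARSE:-, VALIDATE:P2(v=8,ok=T), TRANSFORM:-, EMIT:-] out:P1(v=0); in:-
Emitted by tick 5: ['P1']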